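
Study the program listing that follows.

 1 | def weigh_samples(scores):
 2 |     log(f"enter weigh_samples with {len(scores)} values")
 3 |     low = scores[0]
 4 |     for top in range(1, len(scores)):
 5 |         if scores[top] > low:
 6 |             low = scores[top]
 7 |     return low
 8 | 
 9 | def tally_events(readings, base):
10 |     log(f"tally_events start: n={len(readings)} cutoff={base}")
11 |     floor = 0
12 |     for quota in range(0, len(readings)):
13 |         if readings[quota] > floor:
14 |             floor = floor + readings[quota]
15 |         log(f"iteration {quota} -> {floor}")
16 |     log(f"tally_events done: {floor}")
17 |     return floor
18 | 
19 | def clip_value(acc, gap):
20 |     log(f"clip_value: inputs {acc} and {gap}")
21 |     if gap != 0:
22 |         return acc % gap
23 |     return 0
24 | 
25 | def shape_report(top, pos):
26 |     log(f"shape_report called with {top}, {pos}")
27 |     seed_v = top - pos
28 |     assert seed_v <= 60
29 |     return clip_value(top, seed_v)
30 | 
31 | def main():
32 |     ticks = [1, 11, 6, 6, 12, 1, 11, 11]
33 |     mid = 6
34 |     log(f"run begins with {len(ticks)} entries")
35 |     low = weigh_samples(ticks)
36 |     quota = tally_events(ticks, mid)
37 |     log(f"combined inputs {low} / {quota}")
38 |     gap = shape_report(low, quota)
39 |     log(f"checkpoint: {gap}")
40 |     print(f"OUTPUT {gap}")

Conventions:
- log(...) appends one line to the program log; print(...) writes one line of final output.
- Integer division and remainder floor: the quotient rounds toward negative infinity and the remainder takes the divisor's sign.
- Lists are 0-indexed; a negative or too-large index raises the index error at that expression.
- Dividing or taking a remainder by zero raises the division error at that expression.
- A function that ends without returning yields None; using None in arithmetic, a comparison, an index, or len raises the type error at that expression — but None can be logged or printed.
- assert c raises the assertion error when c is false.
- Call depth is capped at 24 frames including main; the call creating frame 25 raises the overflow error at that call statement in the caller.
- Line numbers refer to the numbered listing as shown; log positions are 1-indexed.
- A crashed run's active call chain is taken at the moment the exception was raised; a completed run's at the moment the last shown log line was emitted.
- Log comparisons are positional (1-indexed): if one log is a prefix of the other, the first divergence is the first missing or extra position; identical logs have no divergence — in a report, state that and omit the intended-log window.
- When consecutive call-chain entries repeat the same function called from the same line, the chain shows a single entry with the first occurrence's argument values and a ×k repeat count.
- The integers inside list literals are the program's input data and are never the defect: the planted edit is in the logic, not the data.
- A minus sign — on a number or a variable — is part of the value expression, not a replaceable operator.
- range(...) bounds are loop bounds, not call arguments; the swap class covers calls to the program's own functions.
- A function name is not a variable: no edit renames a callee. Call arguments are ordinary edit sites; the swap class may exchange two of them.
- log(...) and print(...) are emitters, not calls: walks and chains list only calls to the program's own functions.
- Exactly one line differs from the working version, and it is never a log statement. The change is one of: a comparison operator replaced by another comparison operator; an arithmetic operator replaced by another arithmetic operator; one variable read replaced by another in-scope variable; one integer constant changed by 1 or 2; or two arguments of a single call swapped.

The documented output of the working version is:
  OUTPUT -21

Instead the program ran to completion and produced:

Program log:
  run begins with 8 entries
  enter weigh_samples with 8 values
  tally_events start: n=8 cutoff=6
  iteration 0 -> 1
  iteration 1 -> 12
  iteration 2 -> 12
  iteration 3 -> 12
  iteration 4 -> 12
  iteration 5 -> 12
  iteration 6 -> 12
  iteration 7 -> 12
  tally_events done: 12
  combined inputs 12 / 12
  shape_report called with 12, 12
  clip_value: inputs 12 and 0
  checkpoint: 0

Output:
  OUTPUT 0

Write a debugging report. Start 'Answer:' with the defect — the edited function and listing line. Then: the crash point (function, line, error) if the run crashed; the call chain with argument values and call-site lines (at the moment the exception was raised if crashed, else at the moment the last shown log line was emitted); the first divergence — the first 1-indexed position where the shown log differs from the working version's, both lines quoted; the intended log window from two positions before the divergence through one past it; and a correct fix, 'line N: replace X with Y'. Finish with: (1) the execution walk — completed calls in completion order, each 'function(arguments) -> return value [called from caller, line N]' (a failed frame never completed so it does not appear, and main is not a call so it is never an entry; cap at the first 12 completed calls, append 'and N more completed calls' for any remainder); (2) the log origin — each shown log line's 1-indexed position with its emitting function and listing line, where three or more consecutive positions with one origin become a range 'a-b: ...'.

Answer: the defect is in tally_events at line 13.
Key fact: Position 4 is the first bad log line: 'iteration 0 -> 1' should read 'iteration 0 -> 0'.
Call chain: main.
First divergence: at position 4 the run shows 'iteration 0 -> 1' where the working version logs 'iteration 0 -> 0'.
Intended log window:
  2: enter weigh_samples with 8 values
  3: tally_events start: n=8 cutoff=6
  4: iteration 0 -> 0
  5: iteration 1 -> 11
Execution walk:
  weigh_samples([1, 11, 6, 6, 12, 1, 11, 11]) -> 12  [called from main, line 35]
  tally_events([1, 11, 6, 6, 12, 1, 11, 11], 6) -> 12  [called from main, line 36]
  clip_value(12, 0) -> 0  [called from shape_report, line 29]
  shape_report(12, 12) -> 0  [called from main, line 38]
Origin of each log line:
  1: emitted by main (line 34)
  2: emitted by weigh_samples (line 2)
  3: emitted by tally_events (line 10)
  4-11: emitted by tally_events (line 15)
  12: emitted by tally_events (line 16)
  13: emitted by main (line 37)
  14: emitted by shape_report (line 26)
  15: emitted by clip_value (line 20)
  16: emitted by main (line 39)
A correct fix: line 13: replace `floor` with `base`.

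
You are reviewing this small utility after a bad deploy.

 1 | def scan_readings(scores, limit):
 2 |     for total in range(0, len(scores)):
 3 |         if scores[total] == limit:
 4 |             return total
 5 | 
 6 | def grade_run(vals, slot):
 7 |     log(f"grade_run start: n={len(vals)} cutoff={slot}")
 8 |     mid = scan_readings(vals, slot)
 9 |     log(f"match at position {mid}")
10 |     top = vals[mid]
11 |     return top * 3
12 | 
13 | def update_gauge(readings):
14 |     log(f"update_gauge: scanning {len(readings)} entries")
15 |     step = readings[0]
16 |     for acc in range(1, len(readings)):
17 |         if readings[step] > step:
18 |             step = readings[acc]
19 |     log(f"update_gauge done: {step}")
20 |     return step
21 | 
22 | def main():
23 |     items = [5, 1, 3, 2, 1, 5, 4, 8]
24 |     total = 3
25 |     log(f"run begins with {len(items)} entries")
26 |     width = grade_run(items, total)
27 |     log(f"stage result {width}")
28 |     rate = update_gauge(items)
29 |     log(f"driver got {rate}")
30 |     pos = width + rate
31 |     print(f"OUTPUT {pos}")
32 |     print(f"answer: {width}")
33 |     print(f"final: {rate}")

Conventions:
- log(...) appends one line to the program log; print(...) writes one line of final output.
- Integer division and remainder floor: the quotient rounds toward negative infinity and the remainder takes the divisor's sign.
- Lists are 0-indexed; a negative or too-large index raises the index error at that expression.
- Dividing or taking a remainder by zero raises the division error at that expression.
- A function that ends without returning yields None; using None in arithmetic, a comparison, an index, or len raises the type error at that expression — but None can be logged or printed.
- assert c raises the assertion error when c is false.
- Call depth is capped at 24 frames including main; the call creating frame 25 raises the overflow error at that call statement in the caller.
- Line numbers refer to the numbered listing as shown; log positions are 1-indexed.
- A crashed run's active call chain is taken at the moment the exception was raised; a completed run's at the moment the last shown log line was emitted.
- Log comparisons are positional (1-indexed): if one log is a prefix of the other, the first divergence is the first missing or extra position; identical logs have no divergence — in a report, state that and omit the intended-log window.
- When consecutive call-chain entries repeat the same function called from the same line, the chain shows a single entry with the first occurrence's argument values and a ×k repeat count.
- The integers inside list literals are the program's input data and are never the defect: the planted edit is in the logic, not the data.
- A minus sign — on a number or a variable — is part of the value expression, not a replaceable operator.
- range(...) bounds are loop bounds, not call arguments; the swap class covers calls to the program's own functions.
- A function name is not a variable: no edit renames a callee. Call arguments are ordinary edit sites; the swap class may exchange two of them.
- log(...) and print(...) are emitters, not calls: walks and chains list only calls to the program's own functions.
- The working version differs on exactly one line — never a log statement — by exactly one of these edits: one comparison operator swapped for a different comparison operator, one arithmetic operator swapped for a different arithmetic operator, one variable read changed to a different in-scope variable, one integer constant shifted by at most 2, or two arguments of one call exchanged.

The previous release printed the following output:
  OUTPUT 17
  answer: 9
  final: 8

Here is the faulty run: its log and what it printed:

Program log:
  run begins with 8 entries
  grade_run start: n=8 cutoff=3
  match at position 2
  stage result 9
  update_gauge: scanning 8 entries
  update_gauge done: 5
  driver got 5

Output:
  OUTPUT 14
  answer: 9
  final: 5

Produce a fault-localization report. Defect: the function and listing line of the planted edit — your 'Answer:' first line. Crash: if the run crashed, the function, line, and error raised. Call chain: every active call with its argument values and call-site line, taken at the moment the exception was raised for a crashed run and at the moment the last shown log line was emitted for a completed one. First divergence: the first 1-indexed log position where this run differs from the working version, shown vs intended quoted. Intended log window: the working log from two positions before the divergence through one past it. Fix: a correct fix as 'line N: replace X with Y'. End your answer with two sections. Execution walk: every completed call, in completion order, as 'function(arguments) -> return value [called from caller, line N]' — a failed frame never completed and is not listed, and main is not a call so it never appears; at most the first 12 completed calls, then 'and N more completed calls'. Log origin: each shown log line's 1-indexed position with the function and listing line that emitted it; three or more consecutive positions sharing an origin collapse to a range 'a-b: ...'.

Answer: the defect is in update_gauge at line 17.
The tell: At log position 6 the runs split — shown 'update_gauge done: 5', but the working version logs 'update_gauge done: 8'.
Call chain: main.
First divergence: position 6 — shown 'update_gauge done: 5', intended 'update_gauge done: 8'.
Intended log window:
  4: stage result 9
  5: update_gauge: scanning 8 entries
  6: update_gauge done: 8
  7: driver got 8
Execution walk:
  scan_readings([5, 1, 3, 2, 1, 5, 4, 8], 3) -> 2  [called from grade_run, line 8]
  grade_run([5, 1, 3, 2, 1, 5, 4, 8], 3) -> 9  [called from main, line 26]
  update_gauge([5, 1, 3, 2, 1, 5, 4, 8]) -> 5  [called from main, line 28]
Log origin:
  1: emitted by main (line 25)
  2: emitted by grade_run (line 7)
  3: emitted by grade_run (line 9)
  4: emitted by main (line 27)
  5: emitted by update_gauge (line 14)
  6: emitted by update_gauge (line 19)
  7: emitted by main (line 29)
A correct fix: line 17: replace `readings[step]` with `readings[acc]`.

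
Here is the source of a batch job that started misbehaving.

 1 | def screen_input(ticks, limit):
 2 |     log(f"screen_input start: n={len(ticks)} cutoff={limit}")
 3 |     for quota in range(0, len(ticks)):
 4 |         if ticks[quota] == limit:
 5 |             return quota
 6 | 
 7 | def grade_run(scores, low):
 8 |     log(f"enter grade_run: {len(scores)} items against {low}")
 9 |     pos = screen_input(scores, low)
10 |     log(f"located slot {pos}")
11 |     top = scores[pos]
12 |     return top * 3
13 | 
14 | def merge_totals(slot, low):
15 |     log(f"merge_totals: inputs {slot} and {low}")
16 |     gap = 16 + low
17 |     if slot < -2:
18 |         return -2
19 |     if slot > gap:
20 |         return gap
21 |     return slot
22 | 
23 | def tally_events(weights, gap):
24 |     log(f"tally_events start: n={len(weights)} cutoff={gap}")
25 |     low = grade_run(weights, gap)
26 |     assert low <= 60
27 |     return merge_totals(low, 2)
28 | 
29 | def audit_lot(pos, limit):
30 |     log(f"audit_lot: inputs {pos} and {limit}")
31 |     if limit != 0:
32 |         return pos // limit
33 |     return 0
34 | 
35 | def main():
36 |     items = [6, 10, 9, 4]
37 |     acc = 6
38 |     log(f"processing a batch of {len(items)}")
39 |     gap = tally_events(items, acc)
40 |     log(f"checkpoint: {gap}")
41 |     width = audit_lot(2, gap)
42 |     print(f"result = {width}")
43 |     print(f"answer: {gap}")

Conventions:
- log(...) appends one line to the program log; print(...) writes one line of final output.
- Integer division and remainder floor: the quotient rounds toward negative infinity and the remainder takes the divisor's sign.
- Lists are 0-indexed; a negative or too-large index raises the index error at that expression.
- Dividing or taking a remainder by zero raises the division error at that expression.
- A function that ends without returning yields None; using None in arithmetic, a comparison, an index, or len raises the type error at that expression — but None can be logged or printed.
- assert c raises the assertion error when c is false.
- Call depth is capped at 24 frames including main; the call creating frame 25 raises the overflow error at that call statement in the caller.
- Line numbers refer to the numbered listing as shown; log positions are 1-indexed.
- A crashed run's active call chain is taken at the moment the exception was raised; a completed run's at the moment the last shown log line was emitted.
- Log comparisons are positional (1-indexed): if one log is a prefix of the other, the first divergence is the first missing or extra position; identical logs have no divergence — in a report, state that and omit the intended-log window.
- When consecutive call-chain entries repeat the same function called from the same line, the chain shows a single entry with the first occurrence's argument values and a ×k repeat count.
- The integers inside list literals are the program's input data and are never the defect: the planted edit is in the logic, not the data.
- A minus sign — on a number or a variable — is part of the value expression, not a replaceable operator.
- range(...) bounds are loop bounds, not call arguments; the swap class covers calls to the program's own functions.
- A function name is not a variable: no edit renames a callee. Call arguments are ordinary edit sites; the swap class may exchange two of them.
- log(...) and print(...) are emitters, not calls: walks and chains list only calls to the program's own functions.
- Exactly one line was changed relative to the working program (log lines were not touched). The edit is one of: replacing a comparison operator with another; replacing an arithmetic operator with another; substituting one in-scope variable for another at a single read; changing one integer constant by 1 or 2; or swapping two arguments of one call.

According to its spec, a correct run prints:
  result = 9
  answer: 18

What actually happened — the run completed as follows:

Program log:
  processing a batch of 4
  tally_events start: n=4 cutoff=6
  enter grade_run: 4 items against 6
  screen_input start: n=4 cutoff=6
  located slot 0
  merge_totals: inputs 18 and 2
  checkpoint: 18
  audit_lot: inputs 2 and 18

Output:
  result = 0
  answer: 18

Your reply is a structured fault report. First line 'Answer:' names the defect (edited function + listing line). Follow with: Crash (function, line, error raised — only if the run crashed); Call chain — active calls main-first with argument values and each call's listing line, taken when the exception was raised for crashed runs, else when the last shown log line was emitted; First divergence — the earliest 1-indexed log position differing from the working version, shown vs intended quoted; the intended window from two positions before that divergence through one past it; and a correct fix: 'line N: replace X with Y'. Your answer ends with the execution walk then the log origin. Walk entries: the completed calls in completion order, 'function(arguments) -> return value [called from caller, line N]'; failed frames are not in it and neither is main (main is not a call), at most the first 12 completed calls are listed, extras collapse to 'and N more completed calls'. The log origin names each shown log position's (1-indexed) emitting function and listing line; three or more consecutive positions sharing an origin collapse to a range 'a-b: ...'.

Answer: the defect is in main at line 41.
The tell: The log first diverges at position 8: the faulty run prints 'audit_lot: inputs 2 and 18' where the working version prints 'audit_lot: inputs 18 and 2'.
Call chain: main -> audit_lot(2, 18) (called at line 41).
First divergence: position 8 — shown 'audit_lot: inputs 2 and 18', intended 'audit_lot: inputs 18 and 2'.
Intended log window:
  6: merge_totals: inputs 18 and 2
  7: checkpoint: 18
  8: audit_lot: inputs 18 and 2
Execution walk:
  screen_input([6, 10, 9, 4], 6) -> 0  [called from grade_run, line 9]
  grade_run([6, 10, 9, 4], 6) -> 18  [called from tally_events, line 25]
  merge_totals(18, 2) -> 18  [called from tally_events, line 27]
  tally_events([6, 10, 9, 4], 6) -> 18  [called from main, line 39]
  audit_lot(2, 18) -> 0  [called from main, line 41]
Log origin:
  1: emitted by main (line 38)
  2: emitted by tally_events (line 24)
  3: emitted by grade_run (line 8)
  4: emitted by screen_input (line 2)
  5: emitted by grade_run (line 10)
  6: emitted by merge_totals (line 15)
  7: emitted by main (line 40)
  8: emitted by audit_lot (line 30)
A correct fix: line 41: replace `audit_lot(2, gap)` with `audit_lot(gap, 2)`.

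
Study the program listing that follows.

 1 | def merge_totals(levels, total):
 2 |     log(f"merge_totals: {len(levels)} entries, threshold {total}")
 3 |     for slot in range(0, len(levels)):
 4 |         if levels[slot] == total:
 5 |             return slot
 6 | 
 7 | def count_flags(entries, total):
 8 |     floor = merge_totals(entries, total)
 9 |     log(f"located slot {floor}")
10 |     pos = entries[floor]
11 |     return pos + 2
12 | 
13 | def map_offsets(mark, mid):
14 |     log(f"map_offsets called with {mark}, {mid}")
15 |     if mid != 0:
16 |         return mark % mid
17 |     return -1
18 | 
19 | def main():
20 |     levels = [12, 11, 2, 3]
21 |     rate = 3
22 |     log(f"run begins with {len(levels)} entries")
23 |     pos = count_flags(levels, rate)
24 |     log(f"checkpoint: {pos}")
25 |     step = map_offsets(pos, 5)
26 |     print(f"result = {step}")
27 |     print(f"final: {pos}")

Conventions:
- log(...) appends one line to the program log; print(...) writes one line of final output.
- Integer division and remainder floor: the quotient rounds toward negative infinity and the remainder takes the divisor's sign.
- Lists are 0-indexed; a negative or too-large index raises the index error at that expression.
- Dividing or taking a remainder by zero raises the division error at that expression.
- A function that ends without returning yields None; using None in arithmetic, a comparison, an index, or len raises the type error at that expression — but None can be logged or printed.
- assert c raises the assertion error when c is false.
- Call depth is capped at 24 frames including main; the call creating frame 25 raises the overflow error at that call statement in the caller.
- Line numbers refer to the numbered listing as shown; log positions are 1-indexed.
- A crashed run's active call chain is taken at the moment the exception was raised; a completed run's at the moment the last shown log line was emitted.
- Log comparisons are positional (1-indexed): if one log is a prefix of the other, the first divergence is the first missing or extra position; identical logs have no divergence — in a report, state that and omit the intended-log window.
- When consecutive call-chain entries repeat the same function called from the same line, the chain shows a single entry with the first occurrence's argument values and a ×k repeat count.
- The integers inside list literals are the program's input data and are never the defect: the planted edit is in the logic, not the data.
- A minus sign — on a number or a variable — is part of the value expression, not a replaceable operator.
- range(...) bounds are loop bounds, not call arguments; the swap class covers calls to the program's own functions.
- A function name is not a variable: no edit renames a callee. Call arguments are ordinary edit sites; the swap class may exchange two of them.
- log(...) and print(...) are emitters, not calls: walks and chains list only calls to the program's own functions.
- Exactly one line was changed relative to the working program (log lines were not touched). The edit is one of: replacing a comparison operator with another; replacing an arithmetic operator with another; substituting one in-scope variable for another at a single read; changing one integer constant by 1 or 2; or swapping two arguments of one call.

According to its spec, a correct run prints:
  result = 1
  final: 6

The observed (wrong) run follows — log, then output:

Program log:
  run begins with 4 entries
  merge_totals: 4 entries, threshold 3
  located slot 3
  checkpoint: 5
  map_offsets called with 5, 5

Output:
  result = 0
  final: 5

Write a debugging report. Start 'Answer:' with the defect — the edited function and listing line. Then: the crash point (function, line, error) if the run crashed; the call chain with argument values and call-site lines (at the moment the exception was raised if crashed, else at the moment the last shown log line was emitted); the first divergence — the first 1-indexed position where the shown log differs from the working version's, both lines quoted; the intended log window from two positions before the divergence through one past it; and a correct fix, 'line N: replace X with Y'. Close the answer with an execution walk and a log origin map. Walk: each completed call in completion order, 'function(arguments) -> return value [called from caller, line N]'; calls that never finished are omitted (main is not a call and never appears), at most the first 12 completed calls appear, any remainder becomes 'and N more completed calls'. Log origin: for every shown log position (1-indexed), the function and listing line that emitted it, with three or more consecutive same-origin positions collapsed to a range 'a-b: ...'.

Answer: the defect is in count_flags at line 11.
Key fact: Everything matches until log position 4, which reads 'checkpoint: 5' in place of 'checkpoint: 6'.
Call chain: main -> map_offsets(5, 5) (called at line 25).
First divergence: position 4 — shown 'checkpoint: 5', intended 'checkpoint: 6'.
Intended log window:
  2: merge_totals: 4 entries, threshold 3
  3: located slot 3
  4: checkpoint: 6
  5: map_offsets called with 6, 5
Execution walk:
  merge_totals([12, 11, 2, 3], 3) -> 3  [called from count_flags, line 8]
  count_flags([12, 11, 2, 3], 3) -> 5  [called from main, line 23]
  map_offsets(5, 5) -> 0  [called from main, line 25]
Log origin:
  1 — main, line 22
  2 — merge_totals, line 2
  3 — count_flags, line 9
  4 — main, line 24
  5 — map_offsets, line 14
A correct fix: line 11: replace `+` with `*`.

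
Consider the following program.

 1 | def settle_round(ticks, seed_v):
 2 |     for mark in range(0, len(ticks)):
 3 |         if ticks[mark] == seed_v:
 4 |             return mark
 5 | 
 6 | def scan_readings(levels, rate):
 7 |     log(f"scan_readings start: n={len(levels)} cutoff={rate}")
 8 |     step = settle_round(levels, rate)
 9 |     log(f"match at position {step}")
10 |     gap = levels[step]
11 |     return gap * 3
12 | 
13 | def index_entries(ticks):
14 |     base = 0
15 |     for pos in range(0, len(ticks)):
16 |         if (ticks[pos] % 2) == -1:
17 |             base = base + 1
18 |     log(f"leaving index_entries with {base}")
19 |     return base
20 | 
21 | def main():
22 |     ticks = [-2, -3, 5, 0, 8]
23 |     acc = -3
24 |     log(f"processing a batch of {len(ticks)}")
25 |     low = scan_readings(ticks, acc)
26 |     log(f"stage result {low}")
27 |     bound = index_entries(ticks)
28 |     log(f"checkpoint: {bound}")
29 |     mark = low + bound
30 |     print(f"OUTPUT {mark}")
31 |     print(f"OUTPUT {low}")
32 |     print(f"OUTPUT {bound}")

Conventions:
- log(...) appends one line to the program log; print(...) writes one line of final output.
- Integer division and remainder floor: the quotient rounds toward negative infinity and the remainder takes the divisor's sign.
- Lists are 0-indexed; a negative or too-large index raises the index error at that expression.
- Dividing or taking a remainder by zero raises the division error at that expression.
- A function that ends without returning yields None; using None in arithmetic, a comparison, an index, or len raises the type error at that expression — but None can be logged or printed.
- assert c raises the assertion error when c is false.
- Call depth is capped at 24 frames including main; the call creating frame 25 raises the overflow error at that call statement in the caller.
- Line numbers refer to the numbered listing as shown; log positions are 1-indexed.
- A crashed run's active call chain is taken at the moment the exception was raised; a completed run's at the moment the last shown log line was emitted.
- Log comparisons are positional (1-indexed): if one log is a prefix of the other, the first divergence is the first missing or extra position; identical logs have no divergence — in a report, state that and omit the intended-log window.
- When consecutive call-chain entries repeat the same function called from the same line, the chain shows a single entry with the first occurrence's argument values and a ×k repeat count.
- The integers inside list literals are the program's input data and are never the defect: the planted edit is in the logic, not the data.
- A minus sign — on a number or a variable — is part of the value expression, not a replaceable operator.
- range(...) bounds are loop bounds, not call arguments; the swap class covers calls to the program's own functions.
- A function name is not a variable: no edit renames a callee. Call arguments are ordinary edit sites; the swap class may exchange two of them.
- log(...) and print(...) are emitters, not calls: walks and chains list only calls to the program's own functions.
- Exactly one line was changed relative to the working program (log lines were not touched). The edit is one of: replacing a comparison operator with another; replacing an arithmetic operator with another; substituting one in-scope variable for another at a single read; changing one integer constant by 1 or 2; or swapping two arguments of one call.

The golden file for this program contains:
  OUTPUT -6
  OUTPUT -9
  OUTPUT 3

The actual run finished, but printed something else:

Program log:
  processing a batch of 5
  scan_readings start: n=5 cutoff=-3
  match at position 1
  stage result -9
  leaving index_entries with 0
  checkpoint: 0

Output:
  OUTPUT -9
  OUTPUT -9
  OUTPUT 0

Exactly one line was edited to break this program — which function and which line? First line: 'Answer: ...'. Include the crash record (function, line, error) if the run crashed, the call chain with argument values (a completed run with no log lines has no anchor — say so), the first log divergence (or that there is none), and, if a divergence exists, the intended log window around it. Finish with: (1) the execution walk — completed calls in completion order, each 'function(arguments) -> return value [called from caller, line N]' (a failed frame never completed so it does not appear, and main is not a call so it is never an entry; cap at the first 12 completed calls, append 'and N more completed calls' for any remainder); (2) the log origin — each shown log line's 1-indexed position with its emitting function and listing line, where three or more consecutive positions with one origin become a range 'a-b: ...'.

Answer: the defect is in index_entries at line 16.
Core observation: The earliest visible damage is log position 5 — 'leaving index_entries with 0' rather than the intended 'leaving index_entries with 3'.
Call chain: main.
First divergence: position 5 — shown 'leaving index_entries with 0', intended 'leaving index_entries with 3'.
Intended log window:
  3: match at position 1
  4: stage result -9
  5: leaving index_entries with 3
  6: checkpoint: 3
Execution walk:
  settle_round([-2, -3, 5, 0, 8], -3) -> 1  [called from scan_readings, line 8]
  scan_readings([-2, -3, 5, 0, 8], -3) -> -9  [called from main, line 25]
  index_entries([-2, -3, 5, 0, 8]) -> 0  [called from main, line 27]
Log origins:
  1: from main, line 24
  2: from scan_readings, line 7
  3: from scan_readings, line 9
  4: from main, line 26
  5: from index_entries, line 18
  6: from main, line 28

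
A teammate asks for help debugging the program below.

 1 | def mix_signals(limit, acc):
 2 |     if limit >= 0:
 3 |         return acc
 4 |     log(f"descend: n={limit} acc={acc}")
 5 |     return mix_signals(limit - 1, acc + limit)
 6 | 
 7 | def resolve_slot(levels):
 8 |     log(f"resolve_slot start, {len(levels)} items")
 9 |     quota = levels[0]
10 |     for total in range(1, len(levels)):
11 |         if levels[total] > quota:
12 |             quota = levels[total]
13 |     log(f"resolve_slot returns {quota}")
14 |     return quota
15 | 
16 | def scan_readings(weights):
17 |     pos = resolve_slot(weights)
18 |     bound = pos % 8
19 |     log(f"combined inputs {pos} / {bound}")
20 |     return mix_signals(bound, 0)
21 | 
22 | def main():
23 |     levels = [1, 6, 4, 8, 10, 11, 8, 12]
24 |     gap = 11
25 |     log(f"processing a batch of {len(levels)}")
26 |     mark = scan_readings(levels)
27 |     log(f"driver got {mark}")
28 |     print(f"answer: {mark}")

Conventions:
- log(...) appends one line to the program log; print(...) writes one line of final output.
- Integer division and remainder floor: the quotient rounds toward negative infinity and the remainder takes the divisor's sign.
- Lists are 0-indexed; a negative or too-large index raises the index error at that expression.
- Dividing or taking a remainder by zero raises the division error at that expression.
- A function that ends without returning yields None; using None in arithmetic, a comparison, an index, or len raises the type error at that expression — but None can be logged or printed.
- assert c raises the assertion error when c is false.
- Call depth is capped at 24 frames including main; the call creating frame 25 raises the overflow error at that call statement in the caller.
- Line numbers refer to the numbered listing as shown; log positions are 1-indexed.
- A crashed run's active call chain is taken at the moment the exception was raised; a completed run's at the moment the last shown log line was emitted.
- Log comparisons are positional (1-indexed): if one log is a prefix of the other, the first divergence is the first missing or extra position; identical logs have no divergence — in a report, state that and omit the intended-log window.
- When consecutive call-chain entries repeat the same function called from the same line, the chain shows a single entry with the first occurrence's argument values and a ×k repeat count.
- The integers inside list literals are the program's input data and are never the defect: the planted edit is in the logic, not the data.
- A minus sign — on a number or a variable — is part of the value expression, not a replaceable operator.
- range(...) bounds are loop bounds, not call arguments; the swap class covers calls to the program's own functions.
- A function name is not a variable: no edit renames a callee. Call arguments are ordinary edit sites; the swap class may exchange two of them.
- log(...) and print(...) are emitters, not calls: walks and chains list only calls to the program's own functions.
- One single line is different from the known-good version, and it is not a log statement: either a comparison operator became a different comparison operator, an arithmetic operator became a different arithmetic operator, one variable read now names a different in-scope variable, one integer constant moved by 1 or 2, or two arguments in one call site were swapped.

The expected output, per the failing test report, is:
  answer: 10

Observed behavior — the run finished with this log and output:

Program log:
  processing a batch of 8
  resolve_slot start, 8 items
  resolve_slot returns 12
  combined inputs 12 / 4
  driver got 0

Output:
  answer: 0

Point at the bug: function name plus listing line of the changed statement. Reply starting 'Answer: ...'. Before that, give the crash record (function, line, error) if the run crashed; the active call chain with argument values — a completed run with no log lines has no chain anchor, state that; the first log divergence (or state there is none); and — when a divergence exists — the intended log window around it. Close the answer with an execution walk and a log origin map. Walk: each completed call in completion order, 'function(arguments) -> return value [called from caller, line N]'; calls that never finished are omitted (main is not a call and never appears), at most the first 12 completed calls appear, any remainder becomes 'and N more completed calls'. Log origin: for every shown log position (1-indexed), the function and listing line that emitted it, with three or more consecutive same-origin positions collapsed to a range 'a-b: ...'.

Answer: the defect is in mix_signals at line 2.
Key fact: Everything matches until log position 5, which reads 'driver got 0' in place of 'descend: n=4 acc=0'.
Call chain: main.
First divergence: at position 5 the run shows 'driver got 0' where the working version logs 'descend: n=4 acc=0'.
Intended log window:
  3: resolve_slot returns 12
  4: combined inputs 12 / 4
  5: descend: n=4 acc=0
  6: descend: n=3 acc=4
Execution walk:
  resolve_slot([1, 6, 4, 8, 10, 11, 8, 12]) -> 12  [called from scan_readings, line 17]
  mix_signals(4, 0) -> 0  [called from scan_readings, line 20]
  scan_readings([1, 6, 4, 8, 10, 11, 8, 12]) -> 0  [called from main, line 26]
Log origins:
  1: logged in main at line 25
  2: logged in resolve_slot at line 8
  3: logged in resolve_slot at line 13
  4: logged in scan_readings at line 19
  5: logged in main at line 27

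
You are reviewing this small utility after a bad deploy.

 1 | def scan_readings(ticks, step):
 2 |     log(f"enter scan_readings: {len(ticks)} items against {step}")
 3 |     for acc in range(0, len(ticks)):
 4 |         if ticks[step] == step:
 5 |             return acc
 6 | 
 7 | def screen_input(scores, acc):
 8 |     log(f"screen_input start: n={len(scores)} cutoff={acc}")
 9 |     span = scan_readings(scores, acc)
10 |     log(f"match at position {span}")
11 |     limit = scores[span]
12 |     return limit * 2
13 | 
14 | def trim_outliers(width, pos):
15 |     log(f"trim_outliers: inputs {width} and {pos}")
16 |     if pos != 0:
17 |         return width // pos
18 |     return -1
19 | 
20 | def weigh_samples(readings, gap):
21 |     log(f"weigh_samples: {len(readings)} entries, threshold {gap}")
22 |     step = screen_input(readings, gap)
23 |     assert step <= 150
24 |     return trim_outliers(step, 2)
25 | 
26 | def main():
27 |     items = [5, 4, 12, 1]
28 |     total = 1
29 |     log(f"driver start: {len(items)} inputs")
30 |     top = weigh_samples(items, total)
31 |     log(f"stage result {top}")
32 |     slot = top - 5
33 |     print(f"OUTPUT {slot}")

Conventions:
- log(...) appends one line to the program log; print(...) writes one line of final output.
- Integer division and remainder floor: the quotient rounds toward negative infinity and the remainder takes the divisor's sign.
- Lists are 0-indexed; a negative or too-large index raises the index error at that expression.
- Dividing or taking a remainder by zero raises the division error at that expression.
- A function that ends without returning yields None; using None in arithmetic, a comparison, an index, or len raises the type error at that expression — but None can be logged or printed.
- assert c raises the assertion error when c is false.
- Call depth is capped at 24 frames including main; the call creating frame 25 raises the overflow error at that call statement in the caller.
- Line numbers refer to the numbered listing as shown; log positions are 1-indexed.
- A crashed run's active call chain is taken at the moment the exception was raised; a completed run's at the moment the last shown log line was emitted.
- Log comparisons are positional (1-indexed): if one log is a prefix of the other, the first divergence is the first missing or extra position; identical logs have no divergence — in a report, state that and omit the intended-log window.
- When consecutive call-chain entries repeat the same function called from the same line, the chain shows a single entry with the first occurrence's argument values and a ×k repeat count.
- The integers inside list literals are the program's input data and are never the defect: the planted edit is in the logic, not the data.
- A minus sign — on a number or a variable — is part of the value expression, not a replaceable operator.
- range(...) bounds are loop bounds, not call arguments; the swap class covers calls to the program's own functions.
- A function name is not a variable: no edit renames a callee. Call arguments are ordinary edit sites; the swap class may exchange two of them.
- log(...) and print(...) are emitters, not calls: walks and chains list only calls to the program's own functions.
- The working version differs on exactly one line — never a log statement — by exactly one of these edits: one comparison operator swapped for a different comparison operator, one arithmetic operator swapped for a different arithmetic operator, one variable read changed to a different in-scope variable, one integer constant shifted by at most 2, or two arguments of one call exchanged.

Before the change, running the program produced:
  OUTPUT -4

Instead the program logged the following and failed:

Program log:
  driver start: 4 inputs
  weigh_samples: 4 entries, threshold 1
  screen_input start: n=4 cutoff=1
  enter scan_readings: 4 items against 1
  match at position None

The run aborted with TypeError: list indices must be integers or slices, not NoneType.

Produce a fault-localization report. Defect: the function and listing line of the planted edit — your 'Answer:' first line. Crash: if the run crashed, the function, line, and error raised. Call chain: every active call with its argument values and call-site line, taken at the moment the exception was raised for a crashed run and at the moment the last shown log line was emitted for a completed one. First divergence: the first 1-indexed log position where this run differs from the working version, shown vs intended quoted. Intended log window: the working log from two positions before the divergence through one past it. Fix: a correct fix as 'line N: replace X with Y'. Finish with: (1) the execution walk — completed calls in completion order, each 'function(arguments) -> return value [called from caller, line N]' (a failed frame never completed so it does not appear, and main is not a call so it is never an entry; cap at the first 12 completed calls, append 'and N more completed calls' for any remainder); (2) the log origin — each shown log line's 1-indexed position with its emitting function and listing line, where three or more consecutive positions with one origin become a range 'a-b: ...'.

Answer: the defect is in scan_readings at line 4.
The tell: Everything matches until log position 5, which reads 'match at position None' in place of 'match at position 3'.
Crash: screen_input, line 11, TypeError.
Call chain: main -> weigh_samples([5, 4, 12, 1], 1) (called at line 30) -> screen_input([5, 4, 12, 1], 1) (called at line 22).
First divergence: position 5 — the shown line 'match at position None' should read 'match at position 3'.
Intended log window:
  3: screen_input start: n=4 cutoff=1
  4: enter scan_readings: 4 items against 1
  5: match at position 3
  6: trim_outliers: inputs 2 and 2
Execution walk:
  scan_readings([5, 4, 12, 1], 1) -> None  [called from screen_input, line 9]
Log origin:
  1: emitted by main (line 29)
  2: emitted by weigh_samples (line 21)
  3: emitted by screen_input (line 8)
  4: emitted by scan_readings (line 2)
  5: emitted by screen_input (line 10)
A correct fix: line 4: replace `ticks[step]` with `ticks[acc]`.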